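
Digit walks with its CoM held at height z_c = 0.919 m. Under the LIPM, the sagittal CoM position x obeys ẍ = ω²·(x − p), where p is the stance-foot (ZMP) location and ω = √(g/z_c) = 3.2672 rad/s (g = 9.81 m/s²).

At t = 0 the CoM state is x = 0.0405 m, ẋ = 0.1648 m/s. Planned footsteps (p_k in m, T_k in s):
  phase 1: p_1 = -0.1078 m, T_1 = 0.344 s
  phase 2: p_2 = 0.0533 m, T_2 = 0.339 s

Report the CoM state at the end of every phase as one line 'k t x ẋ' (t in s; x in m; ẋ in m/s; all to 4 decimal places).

1 0.3440 0.2139 0.9470
2 0.6830 0.7136 2.2970

phase 1: p=-0.1078, T=0.344, ωT=1.123917, cosh=1.700943, sinh=1.375939; start (x,ẋ)=(0.040500, 0.164800) → end (x,ẋ)=(0.213853, 0.946993)
phase 2: p=0.0533, T=0.339, ωT=1.107581, cosh=1.678692, sinh=1.348335; start (x,ẋ)=(0.213853, 0.946993) → end (x,ẋ)=(0.713632, 2.296992)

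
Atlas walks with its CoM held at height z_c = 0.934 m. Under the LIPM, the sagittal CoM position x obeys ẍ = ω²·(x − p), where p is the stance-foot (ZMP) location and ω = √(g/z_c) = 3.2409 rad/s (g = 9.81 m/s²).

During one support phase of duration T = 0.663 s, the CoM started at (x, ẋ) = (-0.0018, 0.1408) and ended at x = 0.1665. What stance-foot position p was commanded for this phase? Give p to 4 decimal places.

p = 0.0028

ωT = 3.2409·0.663 = 2.148717; cosh(ωT) = 4.345241, sinh(ωT) = 4.228607
x(T) = p + (x₀−p)·cosh(ωT) + (ẋ₀/ω)·sinh(ωT) ⇒ p·(1 − cosh) = x(T) − x₀·cosh − (ẋ₀/ω)·sinh
numerator   = 0.1665 − (-0.0018)·4.345241 − (0.1408/3.2409)·4.228607 = -0.009389
denominator = 1 − 4.345241 = -3.345241
p = -0.009389 / -3.345241 = 0.0028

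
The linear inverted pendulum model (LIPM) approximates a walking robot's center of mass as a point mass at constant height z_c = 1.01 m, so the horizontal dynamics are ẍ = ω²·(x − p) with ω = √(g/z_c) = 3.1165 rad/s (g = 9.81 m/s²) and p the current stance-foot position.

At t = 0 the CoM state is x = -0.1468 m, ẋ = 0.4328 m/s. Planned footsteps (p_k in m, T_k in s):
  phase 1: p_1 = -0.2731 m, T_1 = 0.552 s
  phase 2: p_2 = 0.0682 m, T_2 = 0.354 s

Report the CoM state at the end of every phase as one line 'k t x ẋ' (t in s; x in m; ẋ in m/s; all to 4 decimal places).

phase 1: p=-0.2731, T=0.552, ωT=1.720308, cosh=2.882630, sinh=2.703619; start (x,ẋ)=(-0.146800, 0.432800) → end (x,ẋ)=(0.466438, 2.311784)
phase 2: p=0.0682, T=0.354, ωT=1.103241, cosh=1.672856, sinh=1.341062; start (x,ẋ)=(0.466438, 2.311784) → end (x,ẋ)=(1.729179, 5.531686)

1 0.5520 0.4664 2.3118
2 0.9060 1.7292 5.5317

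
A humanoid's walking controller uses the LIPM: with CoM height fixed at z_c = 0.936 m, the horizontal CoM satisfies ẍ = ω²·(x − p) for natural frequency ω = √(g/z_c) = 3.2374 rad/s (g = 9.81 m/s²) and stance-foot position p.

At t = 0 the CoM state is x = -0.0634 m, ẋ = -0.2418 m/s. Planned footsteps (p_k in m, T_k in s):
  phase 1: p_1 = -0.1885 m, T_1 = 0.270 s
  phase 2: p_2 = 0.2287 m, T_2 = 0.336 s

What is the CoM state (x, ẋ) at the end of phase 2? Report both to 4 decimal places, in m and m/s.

x = -0.2673, ẋ = -1.2416

phase 1: p=-0.1885, T=0.270, ωT=0.874098, cosh=1.406975, sinh=0.989737; start (x,ẋ)=(-0.063400, -0.241800) → end (x,ẋ)=(-0.086410, 0.060636)
phase 2: p=0.2287, T=0.336, ωT=1.087766, cosh=1.652303, sinh=1.315335; start (x,ẋ)=(-0.086410, 0.060636) → end (x,ẋ)=(-0.267322, -1.241635)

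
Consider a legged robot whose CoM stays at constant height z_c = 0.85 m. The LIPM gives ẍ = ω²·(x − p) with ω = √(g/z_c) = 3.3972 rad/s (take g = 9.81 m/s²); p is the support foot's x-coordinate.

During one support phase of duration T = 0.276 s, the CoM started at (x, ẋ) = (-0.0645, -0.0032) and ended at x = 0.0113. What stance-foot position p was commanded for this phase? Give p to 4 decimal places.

ωT = 3.3972·0.276 = 0.937627; cosh(ωT) = 1.472735, sinh(ωT) = 1.081179
x(T) = p + (x₀−p)·cosh(ωT) + (ẋ₀/ω)·sinh(ωT) ⇒ p·(1 − cosh) = x(T) − x₀·cosh − (ẋ₀/ω)·sinh
numerator   = 0.0113 − (-0.0645)·1.472735 − (-0.0032/3.3972)·1.081179 = 0.107310
denominator = 1 − 1.472735 = -0.472735
p = 0.107310 / -0.472735 = -0.2270

p = -0.2270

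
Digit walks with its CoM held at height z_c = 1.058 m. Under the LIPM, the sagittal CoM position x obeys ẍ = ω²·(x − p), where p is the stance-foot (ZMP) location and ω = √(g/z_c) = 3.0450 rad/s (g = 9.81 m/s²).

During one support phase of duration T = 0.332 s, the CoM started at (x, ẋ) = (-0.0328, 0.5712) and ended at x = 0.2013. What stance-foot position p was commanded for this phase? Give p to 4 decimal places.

p = -0.0516

ωT = 3.0450·0.332 = 1.010940; cosh(ωT) = 1.556030, sinh(ωT) = 1.192153
x(T) = p + (x₀−p)·cosh(ωT) + (ẋ₀/ω)·sinh(ωT) ⇒ p·(1 − cosh) = x(T) − x₀·cosh − (ẋ₀/ω)·sinh
numerator   = 0.2013 − (-0.0328)·1.556030 − (0.5712/3.0450)·1.192153 = 0.028706
denominator = 1 − 1.556030 = -0.556030
p = 0.028706 / -0.556030 = -0.0516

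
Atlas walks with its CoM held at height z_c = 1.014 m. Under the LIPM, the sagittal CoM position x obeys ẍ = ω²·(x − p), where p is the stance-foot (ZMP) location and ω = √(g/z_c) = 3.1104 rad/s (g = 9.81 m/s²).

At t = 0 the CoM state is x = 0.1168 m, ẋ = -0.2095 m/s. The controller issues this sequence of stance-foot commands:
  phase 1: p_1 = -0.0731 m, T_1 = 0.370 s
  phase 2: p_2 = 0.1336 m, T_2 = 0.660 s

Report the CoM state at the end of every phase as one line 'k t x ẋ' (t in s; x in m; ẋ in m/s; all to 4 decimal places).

1 0.3700 0.1613 0.4758
2 1.0300 0.8292 2.2136

phase 1: p=-0.0731, T=0.370, ωT=1.150848, cosh=1.738620, sinh=1.422252; start (x,ẋ)=(0.116800, -0.209500) → end (x,ẋ)=(0.161269, 0.475833)
phase 2: p=0.1336, T=0.660, ωT=2.052864, cosh=3.959273, sinh=3.830907; start (x,ẋ)=(0.161269, 0.475833) → end (x,ẋ)=(0.829205, 2.213645)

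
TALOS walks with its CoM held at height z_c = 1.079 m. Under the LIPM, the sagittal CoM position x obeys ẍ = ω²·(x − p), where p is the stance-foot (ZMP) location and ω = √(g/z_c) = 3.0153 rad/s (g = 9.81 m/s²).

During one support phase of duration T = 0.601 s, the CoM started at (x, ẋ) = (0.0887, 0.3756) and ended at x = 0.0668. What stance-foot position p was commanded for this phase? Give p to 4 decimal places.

p = 0.2721

ωT = 3.0153·0.601 = 1.812195; cosh(ωT) = 3.143586, sinh(ωT) = 2.980291
x(T) = p + (x₀−p)·cosh(ωT) + (ẋ₀/ω)·sinh(ωT) ⇒ p·(1 − cosh) = x(T) − x₀·cosh − (ẋ₀/ω)·sinh
numerator   = 0.0668 − (0.0887)·3.143586 − (0.3756/3.0153)·2.980291 = -0.583275
denominator = 1 − 3.143586 = -2.143586
p = -0.583275 / -2.143586 = 0.2721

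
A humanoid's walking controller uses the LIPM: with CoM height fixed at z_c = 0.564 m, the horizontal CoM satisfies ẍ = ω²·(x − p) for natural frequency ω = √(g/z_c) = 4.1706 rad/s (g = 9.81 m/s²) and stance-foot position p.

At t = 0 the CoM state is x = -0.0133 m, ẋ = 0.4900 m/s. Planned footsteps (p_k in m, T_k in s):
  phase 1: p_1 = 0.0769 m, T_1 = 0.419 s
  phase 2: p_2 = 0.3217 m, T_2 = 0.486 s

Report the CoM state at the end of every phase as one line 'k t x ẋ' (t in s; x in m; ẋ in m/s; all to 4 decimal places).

phase 1: p=0.0769, T=0.419, ωT=1.747481, cosh=2.957170, sinh=2.782958; start (x,ẋ)=(-0.013300, 0.490000) → end (x,ẋ)=(0.137130, 0.402098)
phase 2: p=0.3217, T=0.486, ωT=2.026912, cosh=3.861175, sinh=3.729433; start (x,ẋ)=(0.137130, 0.402098) → end (x,ẋ)=(-0.031392, -1.318221)

1 0.4190 0.1371 0.4021
2 0.9050 -0.0314 -1.3182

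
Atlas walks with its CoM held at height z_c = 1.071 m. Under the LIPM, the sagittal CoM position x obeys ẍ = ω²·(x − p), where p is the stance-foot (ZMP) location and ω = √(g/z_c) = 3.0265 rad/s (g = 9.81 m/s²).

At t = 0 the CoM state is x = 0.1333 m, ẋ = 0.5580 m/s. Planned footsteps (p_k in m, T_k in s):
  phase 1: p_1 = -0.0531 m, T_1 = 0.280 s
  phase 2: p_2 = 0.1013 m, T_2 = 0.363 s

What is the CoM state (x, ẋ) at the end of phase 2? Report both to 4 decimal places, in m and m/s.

phase 1: p=-0.0531, T=0.280, ωT=0.847420, cosh=1.381069, sinh=0.952550; start (x,ẋ)=(0.133300, 0.558000) → end (x,ẋ)=(0.379954, 1.308007)
phase 2: p=0.1013, T=0.363, ωT=1.098619, cosh=1.666676, sinh=1.333345; start (x,ẋ)=(0.379954, 1.308007) → end (x,ẋ)=(1.141978, 3.304497)

x = 1.1420, ẋ = 3.3045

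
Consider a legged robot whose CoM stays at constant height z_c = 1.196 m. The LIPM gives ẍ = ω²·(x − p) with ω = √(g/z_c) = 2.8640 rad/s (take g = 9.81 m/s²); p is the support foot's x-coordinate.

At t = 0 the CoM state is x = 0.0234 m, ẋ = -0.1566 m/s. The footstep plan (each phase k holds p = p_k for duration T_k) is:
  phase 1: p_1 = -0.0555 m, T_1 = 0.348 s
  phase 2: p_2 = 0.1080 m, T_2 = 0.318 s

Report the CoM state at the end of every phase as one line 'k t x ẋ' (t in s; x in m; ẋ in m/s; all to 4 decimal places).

phase 1: p=-0.0555, T=0.348, ωT=0.996672, cosh=1.539178, sinh=1.170072; start (x,ẋ)=(0.023400, -0.156600) → end (x,ẋ)=(0.001963, 0.023365)
phase 2: p=0.1080, T=0.318, ωT=0.910752, cosh=1.444207, sinh=1.041985; start (x,ẋ)=(0.001963, 0.023365) → end (x,ẋ)=(-0.036638, -0.282696)

1 0.3480 0.0020 0.0234
2 0.6660 -0.0366 -0.2827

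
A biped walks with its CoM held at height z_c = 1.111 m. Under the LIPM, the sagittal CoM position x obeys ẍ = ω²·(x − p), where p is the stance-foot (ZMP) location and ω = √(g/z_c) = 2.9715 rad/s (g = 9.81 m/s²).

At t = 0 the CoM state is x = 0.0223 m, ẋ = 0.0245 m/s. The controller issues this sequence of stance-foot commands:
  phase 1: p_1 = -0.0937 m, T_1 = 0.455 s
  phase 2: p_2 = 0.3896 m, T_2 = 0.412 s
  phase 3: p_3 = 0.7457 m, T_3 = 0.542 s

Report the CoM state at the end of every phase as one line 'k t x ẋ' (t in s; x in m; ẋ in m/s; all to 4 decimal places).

phase 1: p=-0.0937, T=0.455, ωT=1.352032, cosh=2.061994, sinh=1.803280; start (x,ẋ)=(0.022300, 0.024500) → end (x,ẋ)=(0.160359, 0.672099)
phase 2: p=0.3896, T=0.412, ωT=1.224258, cosh=1.847808, sinh=1.553833; start (x,ẋ)=(0.160359, 0.672099) → end (x,ẋ)=(0.317455, 0.183456)
phase 3: p=0.7457, T=0.542, ωT=1.610553, cosh=2.602678, sinh=2.402901; start (x,ẋ)=(0.317455, 0.183456) → end (x,ẋ)=(-0.220531, -2.580282)

1 0.4550 0.1604 0.6721
2 0.8670 0.3175 0.1835
3 1.4090 -0.2205 -2.5803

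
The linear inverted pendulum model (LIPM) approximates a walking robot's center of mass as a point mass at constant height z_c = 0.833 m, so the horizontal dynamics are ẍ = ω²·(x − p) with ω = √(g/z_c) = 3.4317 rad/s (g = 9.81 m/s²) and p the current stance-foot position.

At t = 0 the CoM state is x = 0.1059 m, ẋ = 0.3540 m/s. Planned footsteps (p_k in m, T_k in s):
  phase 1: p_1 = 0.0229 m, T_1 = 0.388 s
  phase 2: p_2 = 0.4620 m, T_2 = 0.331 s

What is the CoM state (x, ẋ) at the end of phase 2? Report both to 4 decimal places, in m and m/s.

x = 0.8045, ẋ = 1.6652

phase 1: p=0.0229, T=0.388, ωT=1.331500, cosh=2.025399, sinh=1.761318; start (x,ẋ)=(0.105900, 0.354000) → end (x,ẋ)=(0.372698, 1.218670)
phase 2: p=0.4620, T=0.331, ωT=1.135893, cosh=1.717544, sinh=1.396408; start (x,ẋ)=(0.372698, 1.218670) → end (x,ẋ)=(0.804515, 1.665181)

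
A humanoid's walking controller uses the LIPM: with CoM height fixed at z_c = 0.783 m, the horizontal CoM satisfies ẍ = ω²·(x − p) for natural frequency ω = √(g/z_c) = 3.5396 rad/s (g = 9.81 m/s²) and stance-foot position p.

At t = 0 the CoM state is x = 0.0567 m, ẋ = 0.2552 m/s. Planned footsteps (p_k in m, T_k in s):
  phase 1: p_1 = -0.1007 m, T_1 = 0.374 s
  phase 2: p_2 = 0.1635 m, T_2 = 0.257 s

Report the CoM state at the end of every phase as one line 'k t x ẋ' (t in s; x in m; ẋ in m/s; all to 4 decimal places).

phase 1: p=-0.1007, T=0.374, ωT=1.323810, cosh=2.011916, sinh=1.745797; start (x,ẋ)=(0.056700, 0.255200) → end (x,ẋ)=(0.341845, 1.486082)
phase 2: p=0.1635, T=0.257, ωT=0.909677, cosh=1.443087, sinh=1.040433; start (x,ẋ)=(0.341845, 1.486082) → end (x,ẋ)=(0.857688, 2.801340)

1 0.3740 0.3418 1.4861
2 0.6310 0.8577 2.8013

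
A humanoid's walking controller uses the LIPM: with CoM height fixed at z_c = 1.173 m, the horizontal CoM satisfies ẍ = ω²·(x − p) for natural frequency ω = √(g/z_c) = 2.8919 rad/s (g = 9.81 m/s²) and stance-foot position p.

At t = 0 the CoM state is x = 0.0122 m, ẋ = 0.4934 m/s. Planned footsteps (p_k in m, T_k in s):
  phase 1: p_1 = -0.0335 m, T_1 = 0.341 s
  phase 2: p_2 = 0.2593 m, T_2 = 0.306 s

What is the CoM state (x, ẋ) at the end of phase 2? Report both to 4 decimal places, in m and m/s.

phase 1: p=-0.0335, T=0.341, ωT=0.986138, cosh=1.526938, sinh=1.153923; start (x,ẋ)=(0.012200, 0.493400) → end (x,ẋ)=(0.233157, 0.905893)
phase 2: p=0.2593, T=0.306, ωT=0.884921, cosh=1.417770, sinh=1.005024; start (x,ẋ)=(0.233157, 0.905893) → end (x,ẋ)=(0.537061, 1.208366)

x = 0.5371, ẋ = 1.2084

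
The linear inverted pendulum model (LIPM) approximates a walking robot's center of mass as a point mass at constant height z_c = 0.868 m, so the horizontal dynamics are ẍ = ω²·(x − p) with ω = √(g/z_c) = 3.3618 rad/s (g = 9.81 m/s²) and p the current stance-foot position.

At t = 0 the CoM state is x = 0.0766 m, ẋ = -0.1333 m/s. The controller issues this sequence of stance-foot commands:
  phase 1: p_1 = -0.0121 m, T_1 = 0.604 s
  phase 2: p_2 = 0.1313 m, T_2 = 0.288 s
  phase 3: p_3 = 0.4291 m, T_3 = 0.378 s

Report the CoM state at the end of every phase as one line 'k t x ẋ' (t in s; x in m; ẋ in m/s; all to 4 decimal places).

phase 1: p=-0.0121, T=0.604, ωT=2.030527, cosh=3.874684, sinh=3.743418; start (x,ẋ)=(0.076600, -0.133300) → end (x,ẋ)=(0.183153, 0.599761)
phase 2: p=0.1313, T=0.288, ωT=0.968198, cosh=1.506481, sinh=1.126715; start (x,ẋ)=(0.183153, 0.599761) → end (x,ẋ)=(0.410426, 1.099936)
phase 3: p=0.4291, T=0.378, ωT=1.270760, cosh=1.922090, sinh=1.641472; start (x,ẋ)=(0.410426, 1.099936) → end (x,ẋ)=(0.930275, 2.011128)

1 0.6040 0.1832 0.5998
2 0.8920 0.4104 1.0999
3 1.2700 0.9303 2.0111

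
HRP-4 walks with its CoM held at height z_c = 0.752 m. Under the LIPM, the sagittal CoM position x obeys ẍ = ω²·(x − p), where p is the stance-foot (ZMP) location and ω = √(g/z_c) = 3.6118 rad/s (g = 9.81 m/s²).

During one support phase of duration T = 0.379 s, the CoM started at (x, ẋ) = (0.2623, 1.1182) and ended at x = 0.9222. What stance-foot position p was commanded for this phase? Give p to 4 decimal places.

ωT = 3.6118·0.379 = 1.368872; cosh(ωT) = 2.092654, sinh(ωT) = 1.838261
x(T) = p + (x₀−p)·cosh(ωT) + (ẋ₀/ω)·sinh(ωT) ⇒ p·(1 − cosh) = x(T) − x₀·cosh − (ẋ₀/ω)·sinh
numerator   = 0.9222 − (0.2623)·2.092654 − (1.1182/3.6118)·1.838261 = -0.195822
denominator = 1 − 2.092654 = -1.092654
p = -0.195822 / -1.092654 = 0.1792

p = 0.1792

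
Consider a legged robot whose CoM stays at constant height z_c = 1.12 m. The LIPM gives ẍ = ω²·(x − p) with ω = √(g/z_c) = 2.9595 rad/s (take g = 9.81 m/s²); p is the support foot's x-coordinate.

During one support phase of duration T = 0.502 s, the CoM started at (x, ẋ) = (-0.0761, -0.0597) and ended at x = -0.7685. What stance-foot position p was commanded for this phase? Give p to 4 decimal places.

p = 0.4156

ωT = 2.9595·0.502 = 1.485669; cosh(ωT) = 2.322135, sinh(ωT) = 2.095785
x(T) = p + (x₀−p)·cosh(ωT) + (ẋ₀/ω)·sinh(ωT) ⇒ p·(1 − cosh) = x(T) − x₀·cosh − (ẋ₀/ω)·sinh
numerator   = -0.7685 − (-0.0761)·2.322135 − (-0.0597/2.9595)·2.095785 = -0.549509
denominator = 1 − 2.322135 = -1.322135
p = -0.549509 / -1.322135 = 0.4156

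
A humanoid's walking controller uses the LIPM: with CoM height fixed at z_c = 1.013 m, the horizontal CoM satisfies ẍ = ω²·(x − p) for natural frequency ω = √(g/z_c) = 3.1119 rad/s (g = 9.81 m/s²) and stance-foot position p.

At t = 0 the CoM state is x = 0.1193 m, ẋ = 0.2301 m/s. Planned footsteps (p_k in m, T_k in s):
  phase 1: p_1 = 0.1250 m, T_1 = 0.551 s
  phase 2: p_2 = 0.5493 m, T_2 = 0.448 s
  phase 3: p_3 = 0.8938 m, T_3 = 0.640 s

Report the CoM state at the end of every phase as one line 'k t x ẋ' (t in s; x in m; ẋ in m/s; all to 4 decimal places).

1 0.5510 0.3074 0.6121
2 0.9990 0.4037 -0.1144
3 1.6390 -1.0673 -5.9104

phase 1: p=0.1250, T=0.551, ωT=1.714657, cosh=2.867397, sinh=2.687372; start (x,ẋ)=(0.119300, 0.230100) → end (x,ẋ)=(0.307365, 0.612120)
phase 2: p=0.5493, T=0.448, ωT=1.394131, cosh=2.139759, sinh=1.891711; start (x,ẋ)=(0.307365, 0.612120) → end (x,ẋ)=(0.403723, -0.114435)
phase 3: p=0.8938, T=0.640, ωT=1.991616, cosh=3.731920, sinh=3.595445; start (x,ẋ)=(0.403723, -0.114435) → end (x,ẋ)=(-1.067343, -5.910366)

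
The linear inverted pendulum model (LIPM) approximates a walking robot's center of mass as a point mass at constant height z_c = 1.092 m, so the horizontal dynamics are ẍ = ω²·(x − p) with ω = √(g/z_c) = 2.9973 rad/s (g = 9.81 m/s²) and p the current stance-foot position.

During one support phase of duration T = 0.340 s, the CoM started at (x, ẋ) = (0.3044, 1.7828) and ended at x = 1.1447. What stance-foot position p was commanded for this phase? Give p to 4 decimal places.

p = 0.0859

ωT = 2.9973·0.340 = 1.019082; cosh(ωT) = 1.565788, sinh(ωT) = 1.204862
x(T) = p + (x₀−p)·cosh(ωT) + (ẋ₀/ω)·sinh(ωT) ⇒ p·(1 − cosh) = x(T) − x₀·cosh − (ẋ₀/ω)·sinh
numerator   = 1.1447 − (0.3044)·1.565788 − (1.7828/2.9973)·1.204862 = -0.048580
denominator = 1 − 1.565788 = -0.565788
p = -0.048580 / -0.565788 = 0.0859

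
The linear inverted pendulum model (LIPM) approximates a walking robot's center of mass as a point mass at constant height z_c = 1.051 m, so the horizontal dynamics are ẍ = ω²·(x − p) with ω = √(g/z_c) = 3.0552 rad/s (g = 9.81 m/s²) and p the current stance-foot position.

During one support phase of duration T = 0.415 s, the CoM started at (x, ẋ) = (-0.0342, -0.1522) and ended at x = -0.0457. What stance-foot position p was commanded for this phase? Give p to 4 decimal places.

p = -0.1105

ωT = 3.0552·0.415 = 1.267908; cosh(ωT) = 1.917415, sinh(ωT) = 1.635996
x(T) = p + (x₀−p)·cosh(ωT) + (ẋ₀/ω)·sinh(ωT) ⇒ p·(1 − cosh) = x(T) − x₀·cosh − (ẋ₀/ω)·sinh
numerator   = -0.0457 − (-0.0342)·1.917415 − (-0.1522/3.0552)·1.635996 = 0.101376
denominator = 1 − 1.917415 = -0.917415
p = 0.101376 / -0.917415 = -0.1105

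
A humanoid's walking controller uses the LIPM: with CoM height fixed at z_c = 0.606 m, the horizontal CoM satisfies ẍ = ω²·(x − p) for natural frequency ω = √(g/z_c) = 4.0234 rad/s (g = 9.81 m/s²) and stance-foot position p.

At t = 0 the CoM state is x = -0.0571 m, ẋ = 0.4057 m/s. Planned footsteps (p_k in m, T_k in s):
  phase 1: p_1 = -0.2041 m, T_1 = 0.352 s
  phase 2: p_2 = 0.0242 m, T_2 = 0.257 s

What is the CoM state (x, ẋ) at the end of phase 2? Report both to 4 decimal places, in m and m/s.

x = 1.1009, ẋ = 4.6427

phase 1: p=-0.2041, T=0.352, ωT=1.416237, cosh=2.182103, sinh=1.939478; start (x,ẋ)=(-0.057100, 0.405700) → end (x,ẋ)=(0.312237, 2.032364)
phase 2: p=0.0242, T=0.257, ωT=1.034014, cosh=1.583954, sinh=1.228377; start (x,ẋ)=(0.312237, 2.032364) → end (x,ẋ)=(1.100934, 4.642720)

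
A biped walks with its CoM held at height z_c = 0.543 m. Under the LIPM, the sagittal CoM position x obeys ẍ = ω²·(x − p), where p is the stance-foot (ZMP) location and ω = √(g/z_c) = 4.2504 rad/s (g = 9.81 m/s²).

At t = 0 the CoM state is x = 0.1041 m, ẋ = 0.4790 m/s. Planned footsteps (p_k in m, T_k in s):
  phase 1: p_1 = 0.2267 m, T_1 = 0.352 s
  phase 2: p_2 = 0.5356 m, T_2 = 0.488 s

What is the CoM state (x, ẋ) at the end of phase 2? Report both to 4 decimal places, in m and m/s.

phase 1: p=0.2267, T=0.352, ωT=1.496141, cosh=2.344210, sinh=2.120217; start (x,ẋ)=(0.104100, 0.479000) → end (x,ẋ)=(0.178238, 0.018034)
phase 2: p=0.5356, T=0.488, ωT=2.074195, cosh=4.041898, sinh=3.916241; start (x,ẋ)=(0.178238, 0.018034) → end (x,ẋ)=(-0.892204, -5.875607)

x = -0.8922, ẋ = -5.8756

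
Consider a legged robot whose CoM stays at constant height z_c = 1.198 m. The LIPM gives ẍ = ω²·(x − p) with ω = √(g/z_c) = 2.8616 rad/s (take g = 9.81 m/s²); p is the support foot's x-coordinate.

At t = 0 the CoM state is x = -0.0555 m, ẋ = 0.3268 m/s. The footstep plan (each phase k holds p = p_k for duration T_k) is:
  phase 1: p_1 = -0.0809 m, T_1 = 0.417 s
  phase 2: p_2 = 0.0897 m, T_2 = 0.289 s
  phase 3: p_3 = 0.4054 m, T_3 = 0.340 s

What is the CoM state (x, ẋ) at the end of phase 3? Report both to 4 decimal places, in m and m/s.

phase 1: p=-0.0809, T=0.417, ωT=1.193287, cosh=1.800564, sinh=1.497341; start (x,ẋ)=(-0.055500, 0.326800) → end (x,ẋ)=(0.135833, 0.697258)
phase 2: p=0.0897, T=0.289, ωT=0.827002, cosh=1.361906, sinh=0.924548; start (x,ẋ)=(0.135833, 0.697258) → end (x,ẋ)=(0.377805, 1.071654)
phase 3: p=0.4054, T=0.340, ωT=0.972944, cosh=1.511845, sinh=1.133877; start (x,ẋ)=(0.377805, 1.071654) → end (x,ẋ)=(0.788311, 1.530638)

x = 0.7883, ẋ = 1.5306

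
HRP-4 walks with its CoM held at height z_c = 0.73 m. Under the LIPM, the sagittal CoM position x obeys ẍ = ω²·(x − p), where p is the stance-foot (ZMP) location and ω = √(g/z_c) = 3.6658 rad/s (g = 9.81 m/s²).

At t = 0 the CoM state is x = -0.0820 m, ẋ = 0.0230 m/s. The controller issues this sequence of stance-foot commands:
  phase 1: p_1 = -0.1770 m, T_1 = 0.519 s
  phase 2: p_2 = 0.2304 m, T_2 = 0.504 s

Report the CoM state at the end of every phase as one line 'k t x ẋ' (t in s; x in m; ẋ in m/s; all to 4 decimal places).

1 0.5190 0.1690 1.2200
2 1.0230 1.0604 3.2703

phase 1: p=-0.1770, T=0.519, ωT=1.902550, cosh=3.426077, sinh=3.276889; start (x,ẋ)=(-0.082000, 0.023000) → end (x,ẋ)=(0.169037, 1.219980)
phase 2: p=0.2304, T=0.504, ωT=1.847563, cosh=3.250981, sinh=3.093360; start (x,ẋ)=(0.169037, 1.219980) → end (x,ẋ)=(1.060382, 3.270299)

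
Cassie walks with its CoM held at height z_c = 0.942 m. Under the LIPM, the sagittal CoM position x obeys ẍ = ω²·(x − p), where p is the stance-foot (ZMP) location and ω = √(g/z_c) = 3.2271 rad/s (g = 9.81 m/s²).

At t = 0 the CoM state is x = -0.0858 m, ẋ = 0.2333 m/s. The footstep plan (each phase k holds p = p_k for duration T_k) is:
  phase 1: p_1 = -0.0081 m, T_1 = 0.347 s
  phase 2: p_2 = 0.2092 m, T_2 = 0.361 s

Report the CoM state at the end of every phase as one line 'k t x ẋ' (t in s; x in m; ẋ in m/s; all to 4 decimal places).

1 0.3470 -0.0409 0.0523
2 0.7080 -0.2072 -1.0757

phase 1: p=-0.0081, T=0.347, ωT=1.119804, cosh=1.695298, sinh=1.368954; start (x,ẋ)=(-0.085800, 0.233300) → end (x,ẋ)=(-0.040857, 0.052254)
phase 2: p=0.2092, T=0.361, ωT=1.164983, cosh=1.758898, sinh=1.446970; start (x,ẋ)=(-0.040857, 0.052254) → end (x,ẋ)=(-0.207196, -1.075739)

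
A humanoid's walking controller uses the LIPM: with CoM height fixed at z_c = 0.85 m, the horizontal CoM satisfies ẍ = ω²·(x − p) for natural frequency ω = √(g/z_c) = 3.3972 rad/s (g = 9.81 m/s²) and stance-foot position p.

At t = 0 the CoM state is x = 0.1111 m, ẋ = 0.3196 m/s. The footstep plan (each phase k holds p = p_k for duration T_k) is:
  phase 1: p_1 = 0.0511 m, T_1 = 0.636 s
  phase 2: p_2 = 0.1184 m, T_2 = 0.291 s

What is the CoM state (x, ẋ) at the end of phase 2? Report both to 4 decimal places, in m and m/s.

phase 1: p=0.0511, T=0.636, ωT=2.160619, cosh=4.395881, sinh=4.280627; start (x,ẋ)=(0.111100, 0.319600) → end (x,ẋ)=(0.717563, 2.277452)
phase 2: p=0.1184, T=0.291, ωT=0.988585, cosh=1.529766, sinh=1.157663; start (x,ẋ)=(0.717563, 2.277452) → end (x,ẋ)=(1.811067, 5.840368)

x = 1.8111, ẋ = 5.8404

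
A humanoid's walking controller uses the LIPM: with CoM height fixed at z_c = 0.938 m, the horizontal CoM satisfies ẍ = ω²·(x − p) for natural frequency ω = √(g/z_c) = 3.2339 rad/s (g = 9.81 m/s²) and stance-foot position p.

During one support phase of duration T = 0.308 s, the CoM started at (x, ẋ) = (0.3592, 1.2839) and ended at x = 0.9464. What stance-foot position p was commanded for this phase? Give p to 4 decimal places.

ωT = 3.2339·0.308 = 0.996041; cosh(ωT) = 1.538440, sinh(ωT) = 1.169102
x(T) = p + (x₀−p)·cosh(ωT) + (ẋ₀/ω)·sinh(ωT) ⇒ p·(1 − cosh) = x(T) − x₀·cosh − (ẋ₀/ω)·sinh
numerator   = 0.9464 − (0.3592)·1.538440 − (1.2839/3.2339)·1.169102 = -0.070356
denominator = 1 − 1.538440 = -0.538440
p = -0.070356 / -0.538440 = 0.1307

p = 0.1307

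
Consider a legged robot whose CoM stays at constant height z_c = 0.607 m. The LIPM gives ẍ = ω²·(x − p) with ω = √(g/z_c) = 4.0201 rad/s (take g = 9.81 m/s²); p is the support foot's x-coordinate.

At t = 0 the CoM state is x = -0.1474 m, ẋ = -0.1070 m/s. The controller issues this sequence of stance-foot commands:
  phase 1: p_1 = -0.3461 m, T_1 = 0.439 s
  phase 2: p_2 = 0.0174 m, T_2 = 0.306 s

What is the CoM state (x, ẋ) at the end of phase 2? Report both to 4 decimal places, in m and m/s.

x = 1.0676, ẋ = 4.6035

phase 1: p=-0.3461, T=0.439, ωT=1.764824, cosh=3.005880, sinh=2.834663; start (x,ẋ)=(-0.147400, -0.107000) → end (x,ẋ)=(0.175720, 1.942683)
phase 2: p=0.0174, T=0.306, ωT=1.230151, cosh=1.856997, sinh=1.564748; start (x,ẋ)=(0.175720, 1.942683) → end (x,ẋ)=(1.067553, 4.603460)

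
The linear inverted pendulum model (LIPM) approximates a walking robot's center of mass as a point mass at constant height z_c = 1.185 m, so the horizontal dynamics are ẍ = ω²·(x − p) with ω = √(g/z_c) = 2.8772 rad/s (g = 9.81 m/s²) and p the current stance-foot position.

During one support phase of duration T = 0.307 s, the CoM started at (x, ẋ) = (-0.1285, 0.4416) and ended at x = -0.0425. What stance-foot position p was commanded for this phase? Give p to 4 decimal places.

p = 0.0347

ωT = 2.8772·0.307 = 0.883300; cosh(ωT) = 1.416143, sinh(ωT) = 1.002727
x(T) = p + (x₀−p)·cosh(ωT) + (ẋ₀/ω)·sinh(ωT) ⇒ p·(1 − cosh) = x(T) − x₀·cosh − (ẋ₀/ω)·sinh
numerator   = -0.0425 − (-0.1285)·1.416143 − (0.4416/2.8772)·1.002727 = -0.014427
denominator = 1 − 1.416143 = -0.416143
p = -0.014427 / -0.416143 = 0.0347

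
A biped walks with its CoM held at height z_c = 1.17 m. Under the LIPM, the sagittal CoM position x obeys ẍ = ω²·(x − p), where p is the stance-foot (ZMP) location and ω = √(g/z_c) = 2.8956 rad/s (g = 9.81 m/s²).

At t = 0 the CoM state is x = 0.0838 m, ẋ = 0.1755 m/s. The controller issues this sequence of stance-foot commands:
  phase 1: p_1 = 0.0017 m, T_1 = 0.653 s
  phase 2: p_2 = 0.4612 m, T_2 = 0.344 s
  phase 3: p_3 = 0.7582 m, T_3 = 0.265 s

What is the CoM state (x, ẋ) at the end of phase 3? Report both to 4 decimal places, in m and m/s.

phase 1: p=0.0017, T=0.653, ωT=1.890827, cosh=3.387895, sinh=3.236948; start (x,ẋ)=(0.083800, 0.175500) → end (x,ẋ)=(0.476035, 1.364091)
phase 2: p=0.4612, T=0.344, ωT=0.996086, cosh=1.538493, sinh=1.169171; start (x,ẋ)=(0.476035, 1.364091) → end (x,ẋ)=(1.034810, 2.148869)
phase 3: p=0.7582, T=0.265, ωT=0.767334, cosh=1.309133, sinh=0.844883; start (x,ẋ)=(1.034810, 2.148869) → end (x,ẋ)=(1.747320, 3.489864)

x = 1.7473, ẋ = 3.4899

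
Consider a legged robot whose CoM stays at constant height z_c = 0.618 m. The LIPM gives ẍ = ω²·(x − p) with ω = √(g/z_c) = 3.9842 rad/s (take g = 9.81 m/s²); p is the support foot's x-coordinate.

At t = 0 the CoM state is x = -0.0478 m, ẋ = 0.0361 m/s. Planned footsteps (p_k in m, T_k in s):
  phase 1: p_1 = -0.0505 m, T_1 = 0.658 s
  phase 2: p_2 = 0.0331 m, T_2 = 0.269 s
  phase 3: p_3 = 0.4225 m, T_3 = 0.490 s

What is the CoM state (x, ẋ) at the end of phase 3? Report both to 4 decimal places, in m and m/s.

phase 1: p=-0.0505, T=0.658, ωT=2.621604, cosh=6.915227, sinh=6.842541; start (x,ẋ)=(-0.047800, 0.036100) → end (x,ẋ)=(0.030170, 0.323247)
phase 2: p=0.0331, T=0.269, ωT=1.071750, cosh=1.631447, sinh=1.289038; start (x,ẋ)=(0.030170, 0.323247) → end (x,ẋ)=(0.132902, 0.512313)
phase 3: p=0.4225, T=0.490, ωT=1.952258, cosh=3.593265, sinh=3.451312; start (x,ẋ)=(0.132902, 0.512313) → end (x,ẋ)=(-0.174310, -2.141300)

x = -0.1743, ẋ = -2.1413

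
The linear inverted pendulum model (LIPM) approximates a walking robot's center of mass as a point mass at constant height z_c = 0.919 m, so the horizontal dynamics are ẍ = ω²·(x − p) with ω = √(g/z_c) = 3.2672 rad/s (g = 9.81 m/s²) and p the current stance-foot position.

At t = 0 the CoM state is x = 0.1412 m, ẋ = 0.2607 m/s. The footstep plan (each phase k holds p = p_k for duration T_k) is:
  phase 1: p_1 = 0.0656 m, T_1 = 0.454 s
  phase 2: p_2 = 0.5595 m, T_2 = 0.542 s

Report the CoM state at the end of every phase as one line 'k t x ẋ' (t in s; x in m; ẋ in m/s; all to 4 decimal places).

1 0.4540 0.4076 1.1204
2 0.9960 1.0785 1.9709

phase 1: p=0.0656, T=0.454, ωT=1.483309, cosh=2.317195, sinh=2.090310; start (x,ẋ)=(0.141200, 0.260700) → end (x,ẋ)=(0.407572, 1.120400)
phase 2: p=0.5595, T=0.542, ωT=1.770822, cosh=3.022938, sinh=2.852745; start (x,ẋ)=(0.407572, 1.120400) → end (x,ẋ)=(1.078506, 1.970859)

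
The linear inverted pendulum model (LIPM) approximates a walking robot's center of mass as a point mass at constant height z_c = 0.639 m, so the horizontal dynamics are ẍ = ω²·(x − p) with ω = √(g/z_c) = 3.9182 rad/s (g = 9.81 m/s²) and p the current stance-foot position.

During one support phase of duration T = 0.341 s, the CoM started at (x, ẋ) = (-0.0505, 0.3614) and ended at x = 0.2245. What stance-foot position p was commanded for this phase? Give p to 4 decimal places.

ωT = 3.9182·0.341 = 1.336106; cosh(ωT) = 2.033535, sinh(ωT) = 1.770667
x(T) = p + (x₀−p)·cosh(ωT) + (ẋ₀/ω)·sinh(ωT) ⇒ p·(1 − cosh) = x(T) − x₀·cosh − (ẋ₀/ω)·sinh
numerator   = 0.2245 − (-0.0505)·2.033535 − (0.3614/3.9182)·1.770667 = 0.163874
denominator = 1 − 2.033535 = -1.033535
p = 0.163874 / -1.033535 = -0.1586

p = -0.1586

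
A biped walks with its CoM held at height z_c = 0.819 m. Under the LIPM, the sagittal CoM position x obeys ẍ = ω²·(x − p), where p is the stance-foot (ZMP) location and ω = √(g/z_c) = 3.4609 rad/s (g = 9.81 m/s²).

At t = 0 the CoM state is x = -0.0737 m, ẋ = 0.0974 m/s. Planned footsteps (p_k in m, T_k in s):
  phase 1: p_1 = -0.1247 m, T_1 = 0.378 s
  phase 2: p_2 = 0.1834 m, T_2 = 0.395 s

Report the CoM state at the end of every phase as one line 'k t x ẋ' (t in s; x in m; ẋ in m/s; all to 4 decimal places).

1 0.3780 0.0248 0.4960
2 0.7730 0.1149 0.0292

phase 1: p=-0.1247, T=0.378, ωT=1.308220, cosh=1.984942, sinh=1.714641; start (x,ẋ)=(-0.073700, 0.097400) → end (x,ẋ)=(0.024787, 0.495978)
phase 2: p=0.1834, T=0.395, ωT=1.367056, cosh=2.089318, sinh=1.834462; start (x,ẋ)=(0.024787, 0.495978) → end (x,ẋ)=(0.114902, 0.029240)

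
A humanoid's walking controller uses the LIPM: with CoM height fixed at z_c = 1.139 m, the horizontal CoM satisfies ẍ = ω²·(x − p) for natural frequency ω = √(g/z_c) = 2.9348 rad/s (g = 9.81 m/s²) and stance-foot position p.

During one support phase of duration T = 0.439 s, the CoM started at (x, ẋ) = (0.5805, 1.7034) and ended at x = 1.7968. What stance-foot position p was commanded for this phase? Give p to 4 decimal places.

ωT = 2.9348·0.439 = 1.288377; cosh(ωT) = 1.951307, sinh(ωT) = 1.675589
x(T) = p + (x₀−p)·cosh(ωT) + (ẋ₀/ω)·sinh(ωT) ⇒ p·(1 − cosh) = x(T) − x₀·cosh − (ẋ₀/ω)·sinh
numerator   = 1.7968 − (0.5805)·1.951307 − (1.7034/2.9348)·1.675589 = -0.308470
denominator = 1 − 1.951307 = -0.951307
p = -0.308470 / -0.951307 = 0.3243

p = 0.3243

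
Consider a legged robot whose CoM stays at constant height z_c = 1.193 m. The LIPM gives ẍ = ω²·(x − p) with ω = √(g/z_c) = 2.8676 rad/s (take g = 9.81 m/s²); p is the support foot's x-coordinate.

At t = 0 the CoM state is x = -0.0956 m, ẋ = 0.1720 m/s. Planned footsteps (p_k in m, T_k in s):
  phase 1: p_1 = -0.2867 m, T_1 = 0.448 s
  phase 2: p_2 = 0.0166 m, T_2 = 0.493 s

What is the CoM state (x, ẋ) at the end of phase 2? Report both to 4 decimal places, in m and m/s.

x = 1.2257, ẋ = 3.6534

phase 1: p=-0.2867, T=0.448, ωT=1.284685, cosh=1.945133, sinh=1.668395; start (x,ẋ)=(-0.095600, 0.172000) → end (x,ẋ)=(0.185086, 1.248841)
phase 2: p=0.0166, T=0.493, ωT=1.413727, cosh=2.177242, sinh=1.934007; start (x,ẋ)=(0.185086, 1.248841) → end (x,ẋ)=(1.225696, 3.653446)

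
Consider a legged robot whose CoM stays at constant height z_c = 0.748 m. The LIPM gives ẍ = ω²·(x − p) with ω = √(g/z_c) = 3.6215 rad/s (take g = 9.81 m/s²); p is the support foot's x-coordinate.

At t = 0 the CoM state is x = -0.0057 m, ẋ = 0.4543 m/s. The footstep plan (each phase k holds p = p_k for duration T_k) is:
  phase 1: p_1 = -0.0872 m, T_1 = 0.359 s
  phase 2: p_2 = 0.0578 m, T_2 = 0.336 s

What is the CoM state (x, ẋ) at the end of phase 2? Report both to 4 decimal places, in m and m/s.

phase 1: p=-0.0872, T=0.359, ωT=1.300118, cosh=1.971116, sinh=1.698616; start (x,ẋ)=(-0.005700, 0.454300) → end (x,ẋ)=(0.286529, 1.396828)
phase 2: p=0.0578, T=0.336, ωT=1.216824, cosh=1.836308, sinh=1.540139; start (x,ẋ)=(0.286529, 1.396828) → end (x,ẋ)=(1.071856, 3.840770)

x = 1.0719, ẋ = 3.8408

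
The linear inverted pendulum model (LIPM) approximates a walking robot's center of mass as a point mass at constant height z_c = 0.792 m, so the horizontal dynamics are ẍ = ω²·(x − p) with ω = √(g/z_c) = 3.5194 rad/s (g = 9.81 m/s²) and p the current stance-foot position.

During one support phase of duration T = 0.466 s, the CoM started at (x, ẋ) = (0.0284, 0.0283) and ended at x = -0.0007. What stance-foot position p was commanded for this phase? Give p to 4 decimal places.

p = 0.0577

ωT = 3.5194·0.466 = 1.640040; cosh(ωT) = 2.674675, sinh(ωT) = 2.480703
x(T) = p + (x₀−p)·cosh(ωT) + (ẋ₀/ω)·sinh(ωT) ⇒ p·(1 − cosh) = x(T) − x₀·cosh − (ẋ₀/ω)·sinh
numerator   = -0.0007 − (0.0284)·2.674675 − (0.0283/3.5194)·2.480703 = -0.096608
denominator = 1 − 2.674675 = -1.674675
p = -0.096608 / -1.674675 = 0.0577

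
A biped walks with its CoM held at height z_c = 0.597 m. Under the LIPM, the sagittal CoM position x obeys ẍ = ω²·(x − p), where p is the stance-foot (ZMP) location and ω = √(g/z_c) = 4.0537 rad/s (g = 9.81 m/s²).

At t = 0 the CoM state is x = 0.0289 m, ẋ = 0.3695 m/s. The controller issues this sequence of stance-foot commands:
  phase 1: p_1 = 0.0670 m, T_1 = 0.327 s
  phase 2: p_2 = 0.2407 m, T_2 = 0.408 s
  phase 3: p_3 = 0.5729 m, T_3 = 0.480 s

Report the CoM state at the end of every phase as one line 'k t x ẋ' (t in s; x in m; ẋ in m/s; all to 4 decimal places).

phase 1: p=0.0670, T=0.327, ωT=1.325560, cosh=2.014973, sinh=1.749319; start (x,ẋ)=(0.028900, 0.369500) → end (x,ẋ)=(0.149682, 0.474357)
phase 2: p=0.2407, T=0.408, ωT=1.653910, cosh=2.709339, sinh=2.518038; start (x,ẋ)=(0.149682, 0.474357) → end (x,ẋ)=(0.288759, 0.356142)
phase 3: p=0.5729, T=0.480, ωT=1.945776, cosh=3.570969, sinh=3.428092; start (x,ẋ)=(0.288759, 0.356142) → end (x,ẋ)=(-0.140581, -2.676784)

1 0.3270 0.1497 0.4744
2 0.7350 0.2888 0.3561
3 1.2150 -0.1406 -2.6768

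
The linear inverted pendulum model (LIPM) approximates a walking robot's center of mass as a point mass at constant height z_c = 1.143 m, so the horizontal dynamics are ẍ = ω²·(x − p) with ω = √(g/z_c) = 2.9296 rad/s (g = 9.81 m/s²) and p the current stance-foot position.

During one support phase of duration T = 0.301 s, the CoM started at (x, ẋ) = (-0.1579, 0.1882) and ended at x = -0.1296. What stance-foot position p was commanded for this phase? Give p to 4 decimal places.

ωT = 2.9296·0.301 = 0.881810; cosh(ωT) = 1.414650, sinh(ωT) = 1.000617
x(T) = p + (x₀−p)·cosh(ωT) + (ẋ₀/ω)·sinh(ωT) ⇒ p·(1 − cosh) = x(T) − x₀·cosh − (ẋ₀/ω)·sinh
numerator   = -0.1296 − (-0.1579)·1.414650 − (0.1882/2.9296)·1.000617 = 0.029493
denominator = 1 − 1.414650 = -0.414650
p = 0.029493 / -0.414650 = -0.0711

p = -0.0711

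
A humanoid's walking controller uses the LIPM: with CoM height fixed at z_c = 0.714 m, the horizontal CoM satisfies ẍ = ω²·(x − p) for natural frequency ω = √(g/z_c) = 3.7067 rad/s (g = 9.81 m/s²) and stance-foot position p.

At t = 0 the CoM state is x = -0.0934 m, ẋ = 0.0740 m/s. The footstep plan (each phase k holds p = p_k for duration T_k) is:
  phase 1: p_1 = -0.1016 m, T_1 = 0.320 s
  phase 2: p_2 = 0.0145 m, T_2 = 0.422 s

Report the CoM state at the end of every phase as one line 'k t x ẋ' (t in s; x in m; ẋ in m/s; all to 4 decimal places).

phase 1: p=-0.1016, T=0.320, ωT=1.186144, cosh=1.789914, sinh=1.484517; start (x,ẋ)=(-0.093400, 0.074000) → end (x,ẋ)=(-0.057286, 0.177575)
phase 2: p=0.0145, T=0.422, ωT=1.564227, cosh=2.494115, sinh=2.284866; start (x,ẋ)=(-0.057286, 0.177575) → end (x,ẋ)=(-0.055082, -0.165085)

1 0.3200 -0.0573 0.1776
2 0.7420 -0.0551 -0.1651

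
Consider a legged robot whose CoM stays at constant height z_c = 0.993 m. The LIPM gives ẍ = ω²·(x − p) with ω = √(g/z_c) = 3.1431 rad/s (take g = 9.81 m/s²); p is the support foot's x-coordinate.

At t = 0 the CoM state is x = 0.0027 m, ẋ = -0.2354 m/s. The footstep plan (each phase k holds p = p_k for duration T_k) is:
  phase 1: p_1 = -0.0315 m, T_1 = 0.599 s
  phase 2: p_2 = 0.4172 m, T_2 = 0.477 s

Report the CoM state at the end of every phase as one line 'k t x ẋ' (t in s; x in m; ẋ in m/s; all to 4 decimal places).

phase 1: p=-0.0315, T=0.599, ωT=1.882717, cosh=3.361755, sinh=3.209579; start (x,ẋ)=(0.002700, -0.235400) → end (x,ẋ)=(-0.156907, -0.446347)
phase 2: p=0.4172, T=0.477, ωT=1.499259, cosh=2.350832, sinh=2.127536; start (x,ẋ)=(-0.156907, -0.446347) → end (x,ẋ)=(-1.234557, -4.888372)

1 0.5990 -0.1569 -0.4463
2 1.0760 -1.2346 -4.8884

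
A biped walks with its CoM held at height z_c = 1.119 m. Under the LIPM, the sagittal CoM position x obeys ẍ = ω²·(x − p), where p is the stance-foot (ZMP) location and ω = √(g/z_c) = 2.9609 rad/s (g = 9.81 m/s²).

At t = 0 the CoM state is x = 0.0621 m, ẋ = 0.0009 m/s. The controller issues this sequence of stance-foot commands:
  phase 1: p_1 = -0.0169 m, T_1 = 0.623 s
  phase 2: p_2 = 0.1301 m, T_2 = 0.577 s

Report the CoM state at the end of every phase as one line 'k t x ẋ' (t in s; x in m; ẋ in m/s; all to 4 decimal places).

1 0.6230 0.2402 0.7243
2 1.2000 1.0968 2.9346

phase 1: p=-0.0169, T=0.623, ωT=1.844641, cosh=3.241954, sinh=3.083872; start (x,ẋ)=(0.062100, 0.000900) → end (x,ẋ)=(0.240152, 0.724270)
phase 2: p=0.1301, T=0.577, ωT=1.708439, cosh=2.850744, sinh=2.669595; start (x,ẋ)=(0.240152, 0.724270) → end (x,ẋ)=(1.096843, 2.934601)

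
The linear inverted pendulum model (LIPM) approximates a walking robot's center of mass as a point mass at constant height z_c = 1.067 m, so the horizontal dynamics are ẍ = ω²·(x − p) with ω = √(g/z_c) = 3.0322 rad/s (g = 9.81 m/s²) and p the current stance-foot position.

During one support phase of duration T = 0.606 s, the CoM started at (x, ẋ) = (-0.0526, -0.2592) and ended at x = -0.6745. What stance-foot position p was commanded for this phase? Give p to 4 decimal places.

p = 0.1097

ωT = 3.0322·0.606 = 1.837513; cosh(ωT) = 3.220056, sinh(ωT) = 3.060843
x(T) = p + (x₀−p)·cosh(ωT) + (ẋ₀/ω)·sinh(ωT) ⇒ p·(1 − cosh) = x(T) − x₀·cosh − (ẋ₀/ω)·sinh
numerator   = -0.6745 − (-0.0526)·3.220056 − (-0.2592/3.0322)·3.060843 = -0.243477
denominator = 1 − 3.220056 = -2.220056
p = -0.243477 / -2.220056 = 0.1097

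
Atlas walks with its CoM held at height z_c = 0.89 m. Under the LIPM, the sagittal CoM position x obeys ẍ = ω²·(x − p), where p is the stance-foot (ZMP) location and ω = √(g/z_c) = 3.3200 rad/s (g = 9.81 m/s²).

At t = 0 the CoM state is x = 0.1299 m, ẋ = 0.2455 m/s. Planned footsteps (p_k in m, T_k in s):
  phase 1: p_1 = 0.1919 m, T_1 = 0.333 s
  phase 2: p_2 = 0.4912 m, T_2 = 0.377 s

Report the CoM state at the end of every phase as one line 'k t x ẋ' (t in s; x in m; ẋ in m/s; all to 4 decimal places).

1 0.3330 0.1874 0.1346
2 0.7100 -0.0181 -1.3641

phase 1: p=0.1919, T=0.333, ωT=1.105560, cosh=1.675971, sinh=1.344945; start (x,ẋ)=(0.129900, 0.245500) → end (x,ẋ)=(0.187443, 0.134607)
phase 2: p=0.4912, T=0.377, ωT=1.251640, cosh=1.891054, sinh=1.605018; start (x,ẋ)=(0.187443, 0.134607) → end (x,ẋ)=(-0.018147, -1.364069)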